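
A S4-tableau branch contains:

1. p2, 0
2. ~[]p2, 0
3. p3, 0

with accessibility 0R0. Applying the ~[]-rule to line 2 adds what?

a fresh world 1 with 0R1, and ~p2 at 1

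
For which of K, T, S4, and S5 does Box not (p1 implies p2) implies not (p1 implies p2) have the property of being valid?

T, S4, S5

K-tableau for the negation not (Box not (p1 implies p2) implies not (p1 implies p2)):
1. not (Box not (p1 implies p2) implies not (p1 implies p2)), w0
2. Box not (p1 implies p2), w0
3. p1 implies p2, w0
4. p2, w0
Complete open branch: countermodel on a K-frame, so not valid in K.
T-tableau for the negation not (Box not (p1 implies p2) implies not (p1 implies p2)):
1. not (Box not (p1 implies p2) implies not (p1 implies p2)), w0
2. Box not (p1 implies p2), w0
3. p1 implies p2, w0
4. not (p1 implies p2), w0
5. p1, w0
6. not p2, w0
7. p2, w0
Accessibility: w0Rw0
Branch closes: p2 and not p2 both at w0.
Every branch closes (one shown): valid in T, hence also in S4, S5 (every theorem of T is a theorem of S4 and S5).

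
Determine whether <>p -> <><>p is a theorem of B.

Tableau for the negation ~(<>p -> <><>p):
1. ~(<>p -> <><>p), w0
2. <>p, w0   [~->-rule on 1]
3. ~<><>p, w0   [~->-rule on 1]
4. ~<>p, w0   [~<>-rule on 3 via w0Rw0]
5. ~p, w0   [~<>-rule on 4 via w0Rw0]
6. p, w1   [<>-rule on 2: fresh world w1, w0Rw1]
7. ~<>p, w1   [~<>-rule on 3 via w0Rw1]
8. ~p, w1   [~<>-rule on 4 via w0Rw1]
Accessibility: w0Rw0, w0Rw1, w1Rw0, w1Rw1
Branch closes: p and ~p both at w1.
All branches of the negation close; one closing branch shown above.

Valid in B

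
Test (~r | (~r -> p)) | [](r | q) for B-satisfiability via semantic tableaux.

1. (~r | (~r -> p)) | [](r | q), u
2. [](r | q), u
3. r | q, u
4. q, u
Accessibility: uRu

Satisfiable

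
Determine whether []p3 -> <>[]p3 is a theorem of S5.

Valid

Tableau for the negation ~([]p3 -> <>[]p3):
1. ~([]p3 -> <>[]p3), w0
2. []p3, w0   [~->-rule on 1]
3. ~<>[]p3, w0   [~->-rule on 1]
4. p3, w0   [[]-rule on 2 via w0Rw0]
5. ~[]p3, w0   [~<>-rule on 3 via w0Rw0]
6. ~p3, w1   [~[]-rule on 5: fresh world w1, w0Rw1]
7. p3, w1   [[]-rule on 2 via w0Rw1]
Accessibility: w0Rw0, w0Rw1, w1Rw0, w1Rw1
Branch closes: p3 and ~p3 both at w1.
All branches of the negation close; one closing branch shown above.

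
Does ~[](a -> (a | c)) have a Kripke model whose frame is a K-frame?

1. ~[](a -> (a | c)), u
2. ~(a -> (a | c)), v   [~[]-rule on 1: fresh world v, uRv]
3. a, v   [~->-rule on 2]
4. ~(a | c), v   [~->-rule on 2]
5. ~a, v   [~|-rule on 4]
6. ~c, v   [~|-rule on 4]
Accessibility: uRv
Branch closes: a and ~a both at v.
(One branch shown.) All branches close.

No, unsatisfiable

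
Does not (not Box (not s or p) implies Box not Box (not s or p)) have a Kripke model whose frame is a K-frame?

1. not (not Box (not s or p) implies Box not Box (not s or p)), u
2. not Box (not s or p), u
3. not Box not Box (not s or p), u
4. not (not s or p), v
5. s, v
6. not p, v
7. Box (not s or p), w
Accessibility: uRv, uRw

Yes, satisfiable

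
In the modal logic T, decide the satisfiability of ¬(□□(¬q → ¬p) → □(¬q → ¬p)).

No, unsatisfiable

1. ¬(□□(¬q → ¬p) → □(¬q → ¬p)), 0
2. □□(¬q → ¬p), 0   [¬→-rule on 1]
3. ¬□(¬q → ¬p), 0   [¬→-rule on 1]
4. □(¬q → ¬p), 0   [□-rule on 2 via 0R0]
5. ¬q → ¬p, 0   [□-rule on 4 via 0R0]
6. ¬p, 0   [→-rule on 5 (branches; this branch)]
7. ¬(¬q → ¬p), 1   [¬□-rule on 3: fresh world 1, 0R1]
8. ¬q, 1   [¬→-rule on 7]
9. p, 1   [¬→-rule on 7]
10. □(¬q → ¬p), 1   [□-rule on 2 via 0R1]
11. ¬q → ¬p, 1   [□-rule on 4 via 0R1]
12. ¬p, 1   [→-rule on 11 (branches; this branch)]
Accessibility: 0R0, 0R1, 1R1
Branch closes: p and ¬p both at 1.
All branches of the tableau close; one closing branch shown above.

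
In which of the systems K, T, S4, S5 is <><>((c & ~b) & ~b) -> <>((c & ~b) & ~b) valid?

S4, S5

S4-tableau for the negation ~(<><>((c & ~b) & ~b) -> <>((c & ~b) & ~b)):
1. ~(<><>((c & ~b) & ~b) -> <>((c & ~b) & ~b)), w0
2. <><>((c & ~b) & ~b), w0   [~->-rule on 1]
3. ~<>((c & ~b) & ~b), w0   [~->-rule on 1]
4. ~((c & ~b) & ~b), w0   [~<>-rule on 3 via w0Rw0]
5. ~(c & ~b), w0   [~&-rule on 4 (branches; this branch)]
6. b, w0   [~&-rule on 5 (branches; this branch)]
7. <>((c & ~b) & ~b), w1   [<>-rule on 2: fresh world w1, w0Rw1]
8. ~((c & ~b) & ~b), w1   [~<>-rule on 3 via w0Rw1]
9. ~(c & ~b), w1   [~&-rule on 8 (branches; this branch)]
10. b, w1   [~&-rule on 9 (branches; this branch)]
11. (c & ~b) & ~b, w2   [<>-rule on 7: fresh world w2, w1Rw2]
12. c & ~b, w2   [&-rule on 11]
13. ~b, w2   [&-rule on 11]
14. c, w2   [&-rule on 12]
15. ~((c & ~b) & ~b), w2   [~<>-rule on 3 via w0Rw2]
16. ~(c & ~b), w2   [~&-rule on 15 (branches; this branch)]
17. b, w2   [~&-rule on 16 (branches; this branch)]
Accessibility: w0Rw0, w0Rw1, w0Rw2, w1Rw1, w1Rw2, w2Rw2
Branch closes: b and ~b both at w2.
Every branch closes (one shown): valid in S4, hence also in S5 (every theorem of S4 is a theorem of S5).
T-tableau for the negation ~(<><>((c & ~b) & ~b) -> <>((c & ~b) & ~b)):
1. ~(<><>((c & ~b) & ~b) -> <>((c & ~b) & ~b)), w0
2. <><>((c & ~b) & ~b), w0   [~->-rule on 1]
3. ~<>((c & ~b) & ~b), w0   [~->-rule on 1]
4. ~((c & ~b) & ~b), w0   [~<>-rule on 3 via w0Rw0]
5. b, w0   [~&-rule on 4 (branches; this branch)]
6. <>((c & ~b) & ~b), w1   [<>-rule on 2: fresh world w1, w0Rw1]
7. ~((c & ~b) & ~b), w1   [~<>-rule on 3 via w0Rw1]
8. b, w1   [~&-rule on 7 (branches; this branch)]
9. (c & ~b) & ~b, w2   [<>-rule on 6: fresh world w2, w1Rw2]
10. c & ~b, w2   [&-rule on 9]
11. ~b, w2   [&-rule on 9]
12. c, w2   [&-rule on 10]
Accessibility: w0Rw0, w0Rw1, w1Rw1, w1Rw2, w2Rw2
Complete open branch: countermodel on a T-frame, so not valid in T, nor in K (the same frame is also a K-frame).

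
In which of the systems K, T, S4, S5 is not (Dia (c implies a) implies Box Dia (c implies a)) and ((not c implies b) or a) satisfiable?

S5-tableau for the formula:
1. not (Dia (c implies a) implies Box Dia (c implies a)) and ((not c implies b) or a), w0
2. not (Dia (c implies a) implies Box Dia (c implies a)), w0   [and-rule on 1]
3. (not c implies b) or a, w0   [and-rule on 1]
4. Dia (c implies a), w0   [neg-implies-rule on 2]
5. not Box Dia (c implies a), w0   [neg-implies-rule on 2]
6. not c implies b, w0   [or-rule on 3 (branches; this branch)]
7. b, w0   [implies-rule on 6 (branches; this branch)]
8. c implies a, w1   [Dia-rule on 4: fresh world w1, w0Rw1]
9. a, w1   [implies-rule on 8 (branches; this branch)]
10. not Dia (c implies a), w2   [neg-Box-rule on 5: fresh world w2, w0Rw2]
11. not (c implies a), w0   [neg-Dia-rule on 10 via w2Rw0]
12. c, w0   [neg-implies-rule on 11]
13. not a, w0   [neg-implies-rule on 11]
14. not (c implies a), w1   [neg-Dia-rule on 10 via w2Rw1]
15. c, w1   [neg-implies-rule on 14]
16. not a, w1   [neg-implies-rule on 14]
Accessibility: w0Rw0, w0Rw1, w0Rw2, w1Rw0, w1Rw1, w1Rw2, w2Rw0, w2Rw1, w2Rw2
Branch closes: a and not a both at w1.
Every branch closes (one shown): unsatisfiable in S5.
S4-tableau for the formula:
1. not (Dia (c implies a) implies Box Dia (c implies a)) and ((not c implies b) or a), w0
2. not (Dia (c implies a) implies Box Dia (c implies a)), w0   [and-rule on 1]
3. (not c implies b) or a, w0   [and-rule on 1]
4. Dia (c implies a), w0   [neg-implies-rule on 2]
5. not Box Dia (c implies a), w0   [neg-implies-rule on 2]
6. a, w0   [or-rule on 3 (branches; this branch)]
7. c implies a, w1   [Dia-rule on 4: fresh world w1, w0Rw1]
8. a, w1   [implies-rule on 7 (branches; this branch)]
9. not Dia (c implies a), w2   [neg-Box-rule on 5: fresh world w2, w0Rw2]
10. not (c implies a), w2   [neg-Dia-rule on 9 via w2Rw2]
11. c, w2   [neg-implies-rule on 10]
12. not a, w2   [neg-implies-rule on 10]
Accessibility: w0Rw0, w0Rw1, w0Rw2, w1Rw1, w2Rw2
Complete open branch: satisfiable in S4, hence also in K, T (this S4-model is also a K-model and a T-model).

K, T, S4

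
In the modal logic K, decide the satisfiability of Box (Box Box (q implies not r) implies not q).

Yes, satisfiable

1. Box (Box Box (q implies not r) implies not q), w0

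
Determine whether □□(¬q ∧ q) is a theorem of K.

Invalid (countermodel exists)

Tableau for the negation ¬□□(¬q ∧ q):
1. ¬□□(¬q ∧ q), 0
2. ¬□(¬q ∧ q), 1
3. ¬(¬q ∧ q), 2
4. ¬q, 2
Accessibility: 0R1, 1R2
The negation has an open branch (countermodel exists).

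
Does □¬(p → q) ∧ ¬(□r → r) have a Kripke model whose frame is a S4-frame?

No, unsatisfiable

1. □¬(p → q) ∧ ¬(□r → r), u
2. □¬(p → q), u
3. ¬(□r → r), u
4. □r, u
5. ¬r, u
6. ¬(p → q), u
7. p, u
8. ¬q, u
9. r, u
Accessibility: uRu
Branch closes: r and ¬r both at u.
Every branch closes; the branch above is one of them.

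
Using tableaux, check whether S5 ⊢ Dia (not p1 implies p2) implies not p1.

Tableau for the negation not (Dia (not p1 implies p2) implies not p1):
1. not (Dia (not p1 implies p2) implies not p1), w0
2. Dia (not p1 implies p2), w0   [neg-implies-rule on 1]
3. p1, w0   [neg-implies-rule on 1]
4. not p1 implies p2, w1   [Dia-rule on 2: fresh world w1, w0Rw1]
5. p2, w1   [implies-rule on 4 (branches; this branch)]
Accessibility: w0Rw0, w0Rw1, w1Rw0, w1Rw1
The negation has an open branch (countermodel exists).

Invalid (countermodel exists)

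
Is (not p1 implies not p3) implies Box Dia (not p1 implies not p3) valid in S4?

Tableau for the negation not ((not p1 implies not p3) implies Box Dia (not p1 implies not p3)):
1. not ((not p1 implies not p3) implies Box Dia (not p1 implies not p3)), 0
2. not p1 implies not p3, 0
3. not Box Dia (not p1 implies not p3), 0
4. not p3, 0
5. not Dia (not p1 implies not p3), 1
6. not (not p1 implies not p3), 1
7. not p1, 1
8. p3, 1
Accessibility: 0R0, 0R1, 1R1
The negation has an open branch (countermodel exists).

No, not valid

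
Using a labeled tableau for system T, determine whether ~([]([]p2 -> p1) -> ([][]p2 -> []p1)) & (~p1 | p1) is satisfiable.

1. ~([]([]p2 -> p1) -> ([][]p2 -> []p1)) & (~p1 | p1), u
2. ~([]([]p2 -> p1) -> ([][]p2 -> []p1)), u
3. ~p1 | p1, u
4. []([]p2 -> p1), u
5. ~([][]p2 -> []p1), u
6. [][]p2, u
7. ~[]p1, u
8. []p2 -> p1, u
9. []p2, u
10. p2, u
11. p1, u
12. ~[]p2, u
13. ~p1, v
14. []p2 -> p1, v
15. []p2, v
16. p2, v
17. ~[]p2, v
18. ~p2, w
19. []p2 -> p1, w
20. []p2, w
21. p2, w
Accessibility: uRu, uRv, uRw, vRv, wRw
Branch closes: p2 and ~p2 both at w.
(One branch shown.) All branches close.

Unsatisfiable (every branch closes)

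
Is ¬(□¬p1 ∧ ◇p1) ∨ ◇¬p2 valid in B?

Tableau for the negation ¬(¬(□¬p1 ∧ ◇p1) ∨ ◇¬p2):
1. ¬(¬(□¬p1 ∧ ◇p1) ∨ ◇¬p2), u
2. □¬p1 ∧ ◇p1, u
3. ¬◇¬p2, u
4. □¬p1, u
5. ◇p1, u
6. p2, u
7. ¬p1, u
8. p1, v
9. p2, v
10. ¬p1, v
Accessibility: uRu, uRv, vRu, vRv
Branch closes: p1 and ¬p1 both at v.
All branches of the negation close; one closing branch shown above.

Yes, valid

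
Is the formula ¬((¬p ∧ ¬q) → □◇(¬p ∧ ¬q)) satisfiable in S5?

Unsatisfiable

1. ¬((¬p ∧ ¬q) → □◇(¬p ∧ ¬q)), 0
2. ¬p ∧ ¬q, 0
3. ¬□◇(¬p ∧ ¬q), 0
4. ¬p, 0
5. ¬q, 0
6. ¬◇(¬p ∧ ¬q), 1
7. ¬(¬p ∧ ¬q), 0
8. ¬(¬p ∧ ¬q), 1
9. q, 0
Accessibility: 0R0, 0R1, 1R0, 1R1
Branch closes: q and ¬q both at 0.
(One branch shown.) All branches close.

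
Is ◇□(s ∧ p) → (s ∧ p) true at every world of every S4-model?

Tableau for the negation ¬(◇□(s ∧ p) → (s ∧ p)):
1. ¬(◇□(s ∧ p) → (s ∧ p)), 0
2. ◇□(s ∧ p), 0   [¬→-rule on 1]
3. ¬(s ∧ p), 0   [¬→-rule on 1]
4. ¬p, 0   [¬∧-rule on 3 (branches; this branch)]
5. □(s ∧ p), 1   [◇-rule on 2: fresh world 1, 0R1]
6. s ∧ p, 1   [□-rule on 5 via 1R1]
7. s, 1   [∧-rule on 6]
8. p, 1   [∧-rule on 6]
Accessibility: 0R0, 0R1, 1R1
The negation has an open branch (countermodel exists).

No, not valid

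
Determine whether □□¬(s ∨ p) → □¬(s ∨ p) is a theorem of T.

Tableau for the negation ¬(□□¬(s ∨ p) → □¬(s ∨ p)):
1. ¬(□□¬(s ∨ p) → □¬(s ∨ p)), u
2. □□¬(s ∨ p), u
3. ¬□¬(s ∨ p), u
4. □¬(s ∨ p), u
5. ¬(s ∨ p), u
6. ¬s, u
7. ¬p, u
8. s ∨ p, v
9. □¬(s ∨ p), v
10. ¬(s ∨ p), v
11. ¬s, v
12. ¬p, v
13. p, v
Accessibility: uRu, uRv, vRv
Branch closes: p and ¬p both at v.
All branches of the negation close; one closing branch shown above.

Valid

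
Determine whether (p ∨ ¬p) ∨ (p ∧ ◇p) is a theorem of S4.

Tableau for the negation ¬((p ∨ ¬p) ∨ (p ∧ ◇p)):
1. ¬((p ∨ ¬p) ∨ (p ∧ ◇p)), w0
2. ¬(p ∨ ¬p), w0   [¬∨-rule on 1]
3. ¬(p ∧ ◇p), w0   [¬∨-rule on 1]
4. ¬p, w0   [¬∨-rule on 2]
5. p, w0   [¬∨-rule on 2]
Accessibility: w0Rw0
Branch closes: p and ¬p both at w0.
All branches of the negation close; one closing branch shown above.

Valid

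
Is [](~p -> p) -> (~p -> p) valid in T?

Tableau for the negation ~([](~p -> p) -> (~p -> p)):
1. ~([](~p -> p) -> (~p -> p)), 0
2. [](~p -> p), 0
3. ~(~p -> p), 0
4. ~p, 0
5. ~p -> p, 0
6. p, 0
Accessibility: 0R0
Branch closes: p and ~p both at 0.
Every branch of the negation's tableau closes; the branch above is one of them.

Valid in T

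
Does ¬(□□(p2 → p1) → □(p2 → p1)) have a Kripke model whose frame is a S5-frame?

No, unsatisfiable

1. ¬(□□(p2 → p1) → □(p2 → p1)), w0
2. □□(p2 → p1), w0
3. ¬□(p2 → p1), w0
4. □(p2 → p1), w0
5. p2 → p1, w0
6. p1, w0
7. ¬(p2 → p1), w1
8. p2, w1
9. ¬p1, w1
10. □(p2 → p1), w1
11. p2 → p1, w1
12. p1, w1
Accessibility: w0Rw0, w0Rw1, w1Rw0, w1Rw1
Branch closes: p1 and ¬p1 both at w1.
(One branch shown.) All branches close.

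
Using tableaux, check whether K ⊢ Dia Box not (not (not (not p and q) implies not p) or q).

Tableau for the negation not Dia Box not (not (not (not p and q) implies not p) or q):
1. not Dia Box not (not (not (not p and q) implies not p) or q), w0
The negation has an open branch (countermodel exists).

Not valid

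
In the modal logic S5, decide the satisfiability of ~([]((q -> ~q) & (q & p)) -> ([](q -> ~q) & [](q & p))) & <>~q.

1. ~([]((q -> ~q) & (q & p)) -> ([](q -> ~q) & [](q & p))) & <>~q, w0
2. ~([]((q -> ~q) & (q & p)) -> ([](q -> ~q) & [](q & p))), w0
3. <>~q, w0
4. []((q -> ~q) & (q & p)), w0
5. ~([](q -> ~q) & [](q & p)), w0
6. (q -> ~q) & (q & p), w0
7. q -> ~q, w0
8. q & p, w0
9. q, w0
10. p, w0
11. ~[](q & p), w0
12. ~q, w0
Accessibility: w0Rw0
Branch closes: q and ~q both at w0.
All branches of the tableau close; one closing branch shown above.

Unsatisfiable (every branch closes)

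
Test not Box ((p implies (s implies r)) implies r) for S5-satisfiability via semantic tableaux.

Satisfiable

1. not Box ((p implies (s implies r)) implies r), w0
2. not ((p implies (s implies r)) implies r), w1
3. p implies (s implies r), w1
4. not r, w1
5. s implies r, w1
6. not s, w1
Accessibility: w0Rw0, w0Rw1, w1Rw0, w1Rw1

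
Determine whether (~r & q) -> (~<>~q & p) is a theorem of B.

Invalid (countermodel exists)

Tableau for the negation ~((~r & q) -> (~<>~q & p)):
1. ~((~r & q) -> (~<>~q & p)), w0
2. ~r & q, w0   [~->-rule on 1]
3. ~(~<>~q & p), w0   [~->-rule on 1]
4. ~r, w0   [&-rule on 2]
5. q, w0   [&-rule on 2]
6. ~p, w0   [~&-rule on 3 (branches; this branch)]
Accessibility: w0Rw0
The negation has an open branch (countermodel exists).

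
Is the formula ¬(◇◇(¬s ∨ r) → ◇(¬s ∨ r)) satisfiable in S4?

Unsatisfiable

1. ¬(◇◇(¬s ∨ r) → ◇(¬s ∨ r)), 0
2. ◇◇(¬s ∨ r), 0   [¬→-rule on 1]
3. ¬◇(¬s ∨ r), 0   [¬→-rule on 1]
4. ¬(¬s ∨ r), 0   [¬◇-rule on 3 via 0R0]
5. s, 0   [¬∨-rule on 4]
6. ¬r, 0   [¬∨-rule on 4]
7. ◇(¬s ∨ r), 1   [◇-rule on 2: fresh world 1, 0R1]
8. ¬(¬s ∨ r), 1   [¬◇-rule on 3 via 0R1]
9. s, 1   [¬∨-rule on 8]
10. ¬r, 1   [¬∨-rule on 8]
11. ¬s ∨ r, 2   [◇-rule on 7: fresh world 2, 1R2]
12. ¬(¬s ∨ r), 2   [¬◇-rule on 3 via 0R2]
13. s, 2   [¬∨-rule on 12]
14. ¬r, 2   [¬∨-rule on 12]
15. r, 2   [∨-rule on 11 (branches; this branch)]
Accessibility: 0R0, 0R1, 0R2, 1R1, 1R2, 2R2
Branch closes: r and ¬r both at 2.
Every branch closes; the branch above is one of them.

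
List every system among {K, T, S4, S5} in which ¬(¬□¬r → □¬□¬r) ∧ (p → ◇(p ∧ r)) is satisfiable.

S5-tableau for the formula:
1. ¬(¬□¬r → □¬□¬r) ∧ (p → ◇(p ∧ r)), u
2. ¬(¬□¬r → □¬□¬r), u   [∧-rule on 1]
3. p → ◇(p ∧ r), u   [∧-rule on 1]
4. ¬□¬r, u   [¬→-rule on 2]
5. ¬□¬□¬r, u   [¬→-rule on 2]
6. ◇(p ∧ r), u   [→-rule on 3 (branches; this branch)]
7. r, v   [¬□-rule on 4: fresh world v, uRv]
8. □¬r, w   [¬□-rule on 5: fresh world w, uRw]
9. ¬r, u   [□-rule on 8 via wRu]
10. ¬r, v   [□-rule on 8 via wRv]
Accessibility: uRu, uRv, uRw, vRu, vRv, vRw, wRu, wRv, wRw
Branch closes: r and ¬r both at v.
Every branch closes (one shown): unsatisfiable in S5.
S4-tableau for the formula:
1. ¬(¬□¬r → □¬□¬r) ∧ (p → ◇(p ∧ r)), u
2. ¬(¬□¬r → □¬□¬r), u   [∧-rule on 1]
3. p → ◇(p ∧ r), u   [∧-rule on 1]
4. ¬□¬r, u   [¬→-rule on 2]
5. ¬□¬□¬r, u   [¬→-rule on 2]
6. ◇(p ∧ r), u   [→-rule on 3 (branches; this branch)]
7. r, v   [¬□-rule on 4: fresh world v, uRv]
8. □¬r, w   [¬□-rule on 5: fresh world w, uRw]
9. ¬r, w   [□-rule on 8 via wRw]
10. p ∧ r, x   [◇-rule on 6: fresh world x, uRx]
11. p, x   [∧-rule on 10]
12. r, x   [∧-rule on 10]
Accessibility: uRu, uRv, uRw, uRx, vRv, wRw, xRx
Complete open branch: satisfiable in S4, hence also in K, T (this S4-model is also a K-model and a T-model).

K, T, S4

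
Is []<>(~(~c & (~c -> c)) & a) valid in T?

Invalid (countermodel exists)

Tableau for the negation ~[]<>(~(~c & (~c -> c)) & a):
1. ~[]<>(~(~c & (~c -> c)) & a), w0
2. ~<>(~(~c & (~c -> c)) & a), w1
3. ~(~(~c & (~c -> c)) & a), w1
4. ~a, w1
Accessibility: w0Rw0, w0Rw1, w1Rw1
The negation has an open branch (countermodel exists).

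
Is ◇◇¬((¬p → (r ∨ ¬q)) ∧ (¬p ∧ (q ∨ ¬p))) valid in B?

Tableau for the negation ¬◇◇¬((¬p → (r ∨ ¬q)) ∧ (¬p ∧ (q ∨ ¬p))):
1. ¬◇◇¬((¬p → (r ∨ ¬q)) ∧ (¬p ∧ (q ∨ ¬p))), w0
2. ¬◇¬((¬p → (r ∨ ¬q)) ∧ (¬p ∧ (q ∨ ¬p))), w0
3. (¬p → (r ∨ ¬q)) ∧ (¬p ∧ (q ∨ ¬p)), w0
4. ¬p → (r ∨ ¬q), w0
5. ¬p ∧ (q ∨ ¬p), w0
6. ¬p, w0
7. q ∨ ¬p, w0
8. r ∨ ¬q, w0
9. ¬q, w0
Accessibility: w0Rw0
The negation has an open branch (countermodel exists).

Not valid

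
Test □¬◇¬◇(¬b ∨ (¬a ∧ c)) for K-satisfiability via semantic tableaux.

1. □¬◇¬◇(¬b ∨ (¬a ∧ c)), w0

Satisfiable (open branch found)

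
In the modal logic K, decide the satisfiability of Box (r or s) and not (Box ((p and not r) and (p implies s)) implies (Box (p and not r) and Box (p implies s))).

1. Box (r or s) and not (Box ((p and not r) and (p implies s)) implies (Box (p and not r) and Box (p implies s))), 0
2. Box (r or s), 0
3. not (Box ((p and not r) and (p implies s)) implies (Box (p and not r) and Box (p implies s))), 0
4. Box ((p and not r) and (p implies s)), 0
5. not (Box (p and not r) and Box (p implies s)), 0
6. not Box (p implies s), 0
7. not (p implies s), 1
8. p, 1
9. not s, 1
10. r or s, 1
11. (p and not r) and (p implies s), 1
12. p and not r, 1
13. p implies s, 1
14. not r, 1
15. s, 1
Accessibility: 0R1
Branch closes: s and not s both at 1.
(One branch shown.) All branches close.

Unsatisfiable (every branch closes)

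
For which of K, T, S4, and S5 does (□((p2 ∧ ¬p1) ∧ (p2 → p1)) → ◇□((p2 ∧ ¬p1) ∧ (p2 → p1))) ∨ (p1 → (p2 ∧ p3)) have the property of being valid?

T, S4, S5

K-tableau for the negation ¬((□((p2 ∧ ¬p1) ∧ (p2 → p1)) → ◇□((p2 ∧ ¬p1) ∧ (p2 → p1))) ∨ (p1 → (p2 ∧ p3))):
1. ¬((□((p2 ∧ ¬p1) ∧ (p2 → p1)) → ◇□((p2 ∧ ¬p1) ∧ (p2 → p1))) ∨ (p1 → (p2 ∧ p3))), u
2. ¬(□((p2 ∧ ¬p1) ∧ (p2 → p1)) → ◇□((p2 ∧ ¬p1) ∧ (p2 → p1))), u   [¬∨-rule on 1]
3. ¬(p1 → (p2 ∧ p3)), u   [¬∨-rule on 1]
4. □((p2 ∧ ¬p1) ∧ (p2 → p1)), u   [¬→-rule on 2]
5. ¬◇□((p2 ∧ ¬p1) ∧ (p2 → p1)), u   [¬→-rule on 2]
6. p1, u   [¬→-rule on 3]
7. ¬(p2 ∧ p3), u   [¬→-rule on 3]
8. ¬p3, u   [¬∧-rule on 7 (branches; this branch)]
Complete open branch: countermodel on a K-frame, so not valid in K.
T-tableau for the negation ¬((□((p2 ∧ ¬p1) ∧ (p2 → p1)) → ◇□((p2 ∧ ¬p1) ∧ (p2 → p1))) ∨ (p1 → (p2 ∧ p3))):
1. ¬((□((p2 ∧ ¬p1) ∧ (p2 → p1)) → ◇□((p2 ∧ ¬p1) ∧ (p2 → p1))) ∨ (p1 → (p2 ∧ p3))), u
2. ¬(□((p2 ∧ ¬p1) ∧ (p2 → p1)) → ◇□((p2 ∧ ¬p1) ∧ (p2 → p1))), u   [¬∨-rule on 1]
3. ¬(p1 → (p2 ∧ p3)), u   [¬∨-rule on 1]
4. □((p2 ∧ ¬p1) ∧ (p2 → p1)), u   [¬→-rule on 2]
5. ¬◇□((p2 ∧ ¬p1) ∧ (p2 → p1)), u   [¬→-rule on 2]
6. p1, u   [¬→-rule on 3]
7. ¬(p2 ∧ p3), u   [¬→-rule on 3]
8. (p2 ∧ ¬p1) ∧ (p2 → p1), u   [□-rule on 4 via uRu]
9. p2 ∧ ¬p1, u   [∧-rule on 8]
10. p2 → p1, u   [∧-rule on 8]
11. p2, u   [∧-rule on 9]
12. ¬p1, u   [∧-rule on 9]
Accessibility: uRu
Branch closes: p1 and ¬p1 both at u.
Every branch closes (one shown): valid in T, hence also in S4, S5 (every theorem of T is a theorem of S4 and S5).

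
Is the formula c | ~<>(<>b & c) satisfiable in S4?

Yes, satisfiable

1. c | ~<>(<>b & c), 0
2. ~<>(<>b & c), 0
3. ~(<>b & c), 0
4. ~c, 0
Accessibility: 0R0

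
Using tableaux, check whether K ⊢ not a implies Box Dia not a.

Not valid

Tableau for the negation not (not a implies Box Dia not a):
1. not (not a implies Box Dia not a), 0
2. not a, 0   [neg-implies-rule on 1]
3. not Box Dia not a, 0   [neg-implies-rule on 1]
4. not Dia not a, 1   [neg-Box-rule on 3: fresh world 1, 0R1]
Accessibility: 0R1
The negation has an open branch (countermodel exists).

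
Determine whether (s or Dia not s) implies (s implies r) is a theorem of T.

Invalid (countermodel exists)

Tableau for the negation not ((s or Dia not s) implies (s implies r)):
1. not ((s or Dia not s) implies (s implies r)), w0
2. s or Dia not s, w0
3. not (s implies r), w0
4. s, w0
5. not r, w0
6. Dia not s, w0
7. not s, w1
Accessibility: w0Rw0, w0Rw1, w1Rw1
The negation has an open branch (countermodel exists).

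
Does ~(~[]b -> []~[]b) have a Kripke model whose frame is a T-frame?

1. ~(~[]b -> []~[]b), w0
2. ~[]b, w0
3. ~[]~[]b, w0
4. ~b, w1
5. []b, w2
6. b, w2
Accessibility: w0Rw0, w0Rw1, w0Rw2, w1Rw1, w2Rw2

Satisfiable (open branch found)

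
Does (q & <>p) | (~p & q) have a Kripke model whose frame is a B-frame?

1. (q & <>p) | (~p & q), w0
2. ~p & q, w0   [|-rule on 1 (branches; this branch)]
3. ~p, w0   [&-rule on 2]
4. q, w0   [&-rule on 2]
Accessibility: w0Rw0

Yes, satisfiable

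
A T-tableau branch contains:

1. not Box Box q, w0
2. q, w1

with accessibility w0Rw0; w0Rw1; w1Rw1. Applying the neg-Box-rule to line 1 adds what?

a fresh world w2 with w0Rw2, and not Box q at w2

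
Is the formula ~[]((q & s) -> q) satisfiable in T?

Unsatisfiable (every branch closes)

1. ~[]((q & s) -> q), u
2. ~((q & s) -> q), v
3. q & s, v
4. ~q, v
5. q, v
6. s, v
Accessibility: uRu, uRv, vRv
Branch closes: q and ~q both at v.
Every branch closes; the branch above is one of them.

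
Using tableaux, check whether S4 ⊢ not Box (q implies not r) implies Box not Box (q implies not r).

Not valid

Tableau for the negation not (not Box (q implies not r) implies Box not Box (q implies not r)):
1. not (not Box (q implies not r) implies Box not Box (q implies not r)), 0
2. not Box (q implies not r), 0   [neg-implies-rule on 1]
3. not Box not Box (q implies not r), 0   [neg-implies-rule on 1]
4. not (q implies not r), 1   [neg-Box-rule on 2: fresh world 1, 0R1]
5. q, 1   [neg-implies-rule on 4]
6. r, 1   [neg-implies-rule on 4]
7. Box (q implies not r), 2   [neg-Box-rule on 3: fresh world 2, 0R2]
8. q implies not r, 2   [Box-rule on 7 via 2R2]
9. not r, 2   [implies-rule on 8 (branches; this branch)]
Accessibility: 0R0, 0R1, 0R2, 1R1, 2R2
The negation has an open branch (countermodel exists).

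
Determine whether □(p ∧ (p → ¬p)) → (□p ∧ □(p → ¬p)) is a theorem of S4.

Tableau for the negation ¬(□(p ∧ (p → ¬p)) → (□p ∧ □(p → ¬p))):
1. ¬(□(p ∧ (p → ¬p)) → (□p ∧ □(p → ¬p))), u
2. □(p ∧ (p → ¬p)), u   [¬→-rule on 1]
3. ¬(□p ∧ □(p → ¬p)), u   [¬→-rule on 1]
4. p ∧ (p → ¬p), u   [□-rule on 2 via uRu]
5. p, u   [∧-rule on 4]
6. p → ¬p, u   [∧-rule on 4]
7. ¬□(p → ¬p), u   [¬∧-rule on 3 (branches; this branch)]
8. ¬p, u   [→-rule on 6 (branches; this branch)]
Accessibility: uRu
Branch closes: p and ¬p both at u.
Every branch of the negation's tableau closes; the branch above is one of them.

Yes, valid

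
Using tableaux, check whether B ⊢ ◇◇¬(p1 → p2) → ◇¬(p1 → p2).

Not valid

Tableau for the negation ¬(◇◇¬(p1 → p2) → ◇¬(p1 → p2)):
1. ¬(◇◇¬(p1 → p2) → ◇¬(p1 → p2)), w0
2. ◇◇¬(p1 → p2), w0   [¬→-rule on 1]
3. ¬◇¬(p1 → p2), w0   [¬→-rule on 1]
4. p1 → p2, w0   [¬◇-rule on 3 via w0Rw0]
5. p2, w0   [→-rule on 4 (branches; this branch)]
6. ◇¬(p1 → p2), w1   [◇-rule on 2: fresh world w1, w0Rw1]
7. p1 → p2, w1   [¬◇-rule on 3 via w0Rw1]
8. p2, w1   [→-rule on 7 (branches; this branch)]
9. ¬(p1 → p2), w2   [◇-rule on 6: fresh world w2, w1Rw2]
10. p1, w2   [¬→-rule on 9]
11. ¬p2, w2   [¬→-rule on 9]
Accessibility: w0Rw0, w0Rw1, w1Rw0, w1Rw1, w1Rw2, w2Rw1, w2Rw2
The negation has an open branch (countermodel exists).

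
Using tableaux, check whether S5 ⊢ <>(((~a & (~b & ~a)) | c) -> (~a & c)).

Tableau for the negation ~<>(((~a & (~b & ~a)) | c) -> (~a & c)):
1. ~<>(((~a & (~b & ~a)) | c) -> (~a & c)), u
2. ~(((~a & (~b & ~a)) | c) -> (~a & c)), u   [~<>-rule on 1 via uRu]
3. (~a & (~b & ~a)) | c, u   [~->-rule on 2]
4. ~(~a & c), u   [~->-rule on 2]
5. c, u   [|-rule on 3 (branches; this branch)]
6. a, u   [~&-rule on 4 (branches; this branch)]
Accessibility: uRu
The negation has an open branch (countermodel exists).

No, not valid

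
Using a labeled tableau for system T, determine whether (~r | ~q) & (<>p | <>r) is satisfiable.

Yes, satisfiable

1. (~r | ~q) & (<>p | <>r), 0
2. ~r | ~q, 0
3. <>p | <>r, 0
4. ~q, 0
5. <>r, 0
6. r, 1
Accessibility: 0R0, 0R1, 1R1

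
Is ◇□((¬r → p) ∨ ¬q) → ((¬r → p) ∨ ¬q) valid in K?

Tableau for the negation ¬(◇□((¬r → p) ∨ ¬q) → ((¬r → p) ∨ ¬q)):
1. ¬(◇□((¬r → p) ∨ ¬q) → ((¬r → p) ∨ ¬q)), 0
2. ◇□((¬r → p) ∨ ¬q), 0
3. ¬((¬r → p) ∨ ¬q), 0
4. ¬(¬r → p), 0
5. q, 0
6. ¬r, 0
7. ¬p, 0
8. □((¬r → p) ∨ ¬q), 1
Accessibility: 0R1
The negation has an open branch (countermodel exists).

Not valid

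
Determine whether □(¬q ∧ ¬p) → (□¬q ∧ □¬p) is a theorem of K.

Valid

Tableau for the negation ¬(□(¬q ∧ ¬p) → (□¬q ∧ □¬p)):
1. ¬(□(¬q ∧ ¬p) → (□¬q ∧ □¬p)), u
2. □(¬q ∧ ¬p), u
3. ¬(□¬q ∧ □¬p), u
4. ¬□¬p, u
5. p, v
6. ¬q ∧ ¬p, v
7. ¬q, v
8. ¬p, v
Accessibility: uRv
Branch closes: p and ¬p both at v.
Every branch of the negation's tableau closes; the branch above is one of them.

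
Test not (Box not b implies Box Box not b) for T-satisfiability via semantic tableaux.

1. not (Box not b implies Box Box not b), u
2. Box not b, u   [neg-implies-rule on 1]
3. not Box Box not b, u   [neg-implies-rule on 1]
4. not b, u   [Box-rule on 2 via uRu]
5. not Box not b, v   [neg-Box-rule on 3: fresh world v, uRv]
6. not b, v   [Box-rule on 2 via uRv]
7. b, w   [neg-Box-rule on 5: fresh world w, vRw]
Accessibility: uRu, uRv, vRv, vRw, wRw

Satisfiable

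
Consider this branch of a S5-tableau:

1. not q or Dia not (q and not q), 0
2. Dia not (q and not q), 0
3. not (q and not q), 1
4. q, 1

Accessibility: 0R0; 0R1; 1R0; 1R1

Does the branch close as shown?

Not closed

No atom appears with both signs at the same world.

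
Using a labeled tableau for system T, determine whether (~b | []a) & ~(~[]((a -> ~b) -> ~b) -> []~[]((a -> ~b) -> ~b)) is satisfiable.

1. (~b | []a) & ~(~[]((a -> ~b) -> ~b) -> []~[]((a -> ~b) -> ~b)), u
2. ~b | []a, u   [&-rule on 1]
3. ~(~[]((a -> ~b) -> ~b) -> []~[]((a -> ~b) -> ~b)), u   [&-rule on 1]
4. ~[]((a -> ~b) -> ~b), u   [~->-rule on 3]
5. ~[]~[]((a -> ~b) -> ~b), u   [~->-rule on 3]
6. ~b, u   [|-rule on 2 (branches; this branch)]
7. ~((a -> ~b) -> ~b), v   [~[]-rule on 4: fresh world v, uRv]
8. a -> ~b, v   [~->-rule on 7]
9. b, v   [~->-rule on 7]
10. ~a, v   [->-rule on 8 (branches; this branch)]
11. []((a -> ~b) -> ~b), w   [~[]-rule on 5: fresh world w, uRw]
12. (a -> ~b) -> ~b, w   [[]-rule on 11 via wRw]
13. ~b, w   [->-rule on 12 (branches; this branch)]
Accessibility: uRu, uRv, uRw, vRv, wRw

Satisfiable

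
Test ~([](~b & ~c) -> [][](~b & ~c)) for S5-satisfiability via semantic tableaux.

Unsatisfiable

1. ~([](~b & ~c) -> [][](~b & ~c)), u
2. [](~b & ~c), u
3. ~[][](~b & ~c), u
4. ~b & ~c, u
5. ~b, u
6. ~c, u
7. ~[](~b & ~c), v
8. ~b & ~c, v
9. ~b, v
10. ~c, v
11. ~(~b & ~c), w
12. ~b & ~c, w
13. ~b, w
14. ~c, w
15. c, w
Accessibility: uRu, uRv, uRw, vRu, vRv, vRw, wRu, wRv, wRw
Branch closes: c and ~c both at w.
Every branch closes; the branch above is one of them.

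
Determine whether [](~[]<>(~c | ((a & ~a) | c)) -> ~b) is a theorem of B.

Tableau for the negation ~[](~[]<>(~c | ((a & ~a) | c)) -> ~b):
1. ~[](~[]<>(~c | ((a & ~a) | c)) -> ~b), w0
2. ~(~[]<>(~c | ((a & ~a) | c)) -> ~b), w1   [~[]-rule on 1: fresh world w1, w0Rw1]
3. ~[]<>(~c | ((a & ~a) | c)), w1   [~->-rule on 2]
4. b, w1   [~->-rule on 2]
5. ~<>(~c | ((a & ~a) | c)), w2   [~[]-rule on 3: fresh world w2, w1Rw2]
6. ~(~c | ((a & ~a) | c)), w1   [~<>-rule on 5 via w2Rw1]
7. c, w1   [~|-rule on 6]
8. ~((a & ~a) | c), w1   [~|-rule on 6]
9. ~(a & ~a), w1   [~|-rule on 8]
10. ~c, w1   [~|-rule on 8]
Accessibility: w0Rw0, w0Rw1, w1Rw0, w1Rw1, w1Rw2, w2Rw1, w2Rw2
Branch closes: c and ~c both at w1.
All branches of the negation close; one closing branch shown above.

Valid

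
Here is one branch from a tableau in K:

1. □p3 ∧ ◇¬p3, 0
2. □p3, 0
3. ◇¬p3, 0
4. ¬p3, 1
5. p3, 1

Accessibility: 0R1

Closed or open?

Both p3 and ¬p3 appear at 1.

Yes, closed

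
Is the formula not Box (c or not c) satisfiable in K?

1. not Box (c or not c), 0
2. not (c or not c), 1   [neg-Box-rule on 1: fresh world 1, 0R1]
3. not c, 1   [neg-or-rule on 2]
4. c, 1   [neg-or-rule on 2]
Accessibility: 0R1
Branch closes: c and not c both at 1.
(One branch shown.) All branches close.

No, unsatisfiable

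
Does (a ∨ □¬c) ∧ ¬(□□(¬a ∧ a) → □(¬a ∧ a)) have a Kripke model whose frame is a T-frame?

Unsatisfiable

1. (a ∨ □¬c) ∧ ¬(□□(¬a ∧ a) → □(¬a ∧ a)), u
2. a ∨ □¬c, u
3. ¬(□□(¬a ∧ a) → □(¬a ∧ a)), u
4. □□(¬a ∧ a), u
5. ¬□(¬a ∧ a), u
6. □(¬a ∧ a), u
7. ¬a ∧ a, u
8. ¬a, u
9. a, u
Accessibility: uRu
Branch closes: a and ¬a both at u.
Every branch closes; the branch above is one of them.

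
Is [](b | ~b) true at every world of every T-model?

Valid

Tableau for the negation ~[](b | ~b):
1. ~[](b | ~b), w0
2. ~(b | ~b), w1
3. ~b, w1
4. b, w1
Accessibility: w0Rw0, w0Rw1, w1Rw1
Branch closes: b and ~b both at w1.
All branches of the negation close; one closing branch shown above.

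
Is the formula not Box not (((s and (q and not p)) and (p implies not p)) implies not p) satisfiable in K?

Satisfiable (open branch found)

1. not Box not (((s and (q and not p)) and (p implies not p)) implies not p), w0
2. ((s and (q and not p)) and (p implies not p)) implies not p, w1
3. not p, w1
Accessibility: w0Rw1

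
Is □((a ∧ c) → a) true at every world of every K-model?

Valid in K

Tableau for the negation ¬□((a ∧ c) → a):
1. ¬□((a ∧ c) → a), w0
2. ¬((a ∧ c) → a), w1
3. a ∧ c, w1
4. ¬a, w1
5. a, w1
6. c, w1
Accessibility: w0Rw1
Branch closes: a and ¬a both at w1.
Every branch of the negation's tableau closes; the branch above is one of them.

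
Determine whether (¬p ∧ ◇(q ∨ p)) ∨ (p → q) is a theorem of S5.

Invalid (countermodel exists)

Tableau for the negation ¬((¬p ∧ ◇(q ∨ p)) ∨ (p → q)):
1. ¬((¬p ∧ ◇(q ∨ p)) ∨ (p → q)), w0
2. ¬(¬p ∧ ◇(q ∨ p)), w0   [¬∨-rule on 1]
3. ¬(p → q), w0   [¬∨-rule on 1]
4. p, w0   [¬→-rule on 3]
5. ¬q, w0   [¬→-rule on 3]
Accessibility: w0Rw0
The negation has an open branch (countermodel exists).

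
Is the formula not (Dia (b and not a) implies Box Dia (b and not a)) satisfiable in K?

Satisfiable

1. not (Dia (b and not a) implies Box Dia (b and not a)), u
2. Dia (b and not a), u
3. not Box Dia (b and not a), u
4. b and not a, v
5. b, v
6. not a, v
7. not Dia (b and not a), w
Accessibility: uRv, uRw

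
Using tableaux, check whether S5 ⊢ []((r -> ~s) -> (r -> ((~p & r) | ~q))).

Tableau for the negation ~[]((r -> ~s) -> (r -> ((~p & r) | ~q))):
1. ~[]((r -> ~s) -> (r -> ((~p & r) | ~q))), 0
2. ~((r -> ~s) -> (r -> ((~p & r) | ~q))), 1
3. r -> ~s, 1
4. ~(r -> ((~p & r) | ~q)), 1
5. r, 1
6. ~((~p & r) | ~q), 1
7. ~(~p & r), 1
8. q, 1
9. ~s, 1
10. p, 1
Accessibility: 0R0, 0R1, 1R0, 1R1
The negation has an open branch (countermodel exists).

Invalid (countermodel exists)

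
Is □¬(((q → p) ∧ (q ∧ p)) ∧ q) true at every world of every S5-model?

Tableau for the negation ¬□¬(((q → p) ∧ (q ∧ p)) ∧ q):
1. ¬□¬(((q → p) ∧ (q ∧ p)) ∧ q), 0
2. ((q → p) ∧ (q ∧ p)) ∧ q, 1   [¬□-rule on 1: fresh world 1, 0R1]
3. (q → p) ∧ (q ∧ p), 1   [∧-rule on 2]
4. q, 1   [∧-rule on 2]
5. q → p, 1   [∧-rule on 3]
6. q ∧ p, 1   [∧-rule on 3]
7. p, 1   [∧-rule on 6]
Accessibility: 0R0, 0R1, 1R0, 1R1
The negation has an open branch (countermodel exists).

Not valid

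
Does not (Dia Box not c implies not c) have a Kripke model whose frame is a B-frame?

1. not (Dia Box not c implies not c), w0
2. Dia Box not c, w0   [neg-implies-rule on 1]
3. c, w0   [neg-implies-rule on 1]
4. Box not c, w1   [Dia-rule on 2: fresh world w1, w0Rw1]
5. not c, w0   [Box-rule on 4 via w1Rw0]
Accessibility: w0Rw0, w0Rw1, w1Rw0, w1Rw1
Branch closes: c and not c both at w0.
(One branch shown.) All branches close.

Unsatisfiable (every branch closes)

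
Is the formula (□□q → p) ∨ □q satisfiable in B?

1. (□□q → p) ∨ □q, u
2. □q, u   [∨-rule on 1 (branches; this branch)]
3. q, u   [□-rule on 2 via uRu]
Accessibility: uRu

Satisfiable (open branch found)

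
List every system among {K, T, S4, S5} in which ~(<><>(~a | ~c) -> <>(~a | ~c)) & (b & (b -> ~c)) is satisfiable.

K

T-tableau for the formula:
1. ~(<><>(~a | ~c) -> <>(~a | ~c)) & (b & (b -> ~c)), w0
2. ~(<><>(~a | ~c) -> <>(~a | ~c)), w0   [&-rule on 1]
3. b & (b -> ~c), w0   [&-rule on 1]
4. <><>(~a | ~c), w0   [~->-rule on 2]
5. ~<>(~a | ~c), w0   [~->-rule on 2]
6. b, w0   [&-rule on 3]
7. b -> ~c, w0   [&-rule on 3]
8. ~(~a | ~c), w0   [~<>-rule on 5 via w0Rw0]
9. a, w0   [~|-rule on 8]
10. c, w0   [~|-rule on 8]
11. ~c, w0   [->-rule on 7 (branches; this branch)]
Accessibility: w0Rw0
Branch closes: c and ~c both at w0.
Every branch closes (one shown): unsatisfiable in T, hence also in S4, S5 (every S4/S5-frame is a T-frame).
K-tableau for the formula:
1. ~(<><>(~a | ~c) -> <>(~a | ~c)) & (b & (b -> ~c)), w0
2. ~(<><>(~a | ~c) -> <>(~a | ~c)), w0   [&-rule on 1]
3. b & (b -> ~c), w0   [&-rule on 1]
4. <><>(~a | ~c), w0   [~->-rule on 2]
5. ~<>(~a | ~c), w0   [~->-rule on 2]
6. b, w0   [&-rule on 3]
7. b -> ~c, w0   [&-rule on 3]
8. ~c, w0   [->-rule on 7 (branches; this branch)]
9. <>(~a | ~c), w1   [<>-rule on 4: fresh world w1, w0Rw1]
10. ~(~a | ~c), w1   [~<>-rule on 5 via w0Rw1]
11. a, w1   [~|-rule on 10]
12. c, w1   [~|-rule on 10]
13. ~a | ~c, w2   [<>-rule on 9: fresh world w2, w1Rw2]
14. ~c, w2   [|-rule on 13 (branches; this branch)]
Accessibility: w0Rw1, w1Rw2
Complete open branch: satisfiable in K.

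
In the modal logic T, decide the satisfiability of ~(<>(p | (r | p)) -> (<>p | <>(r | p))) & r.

Unsatisfiable (every branch closes)

1. ~(<>(p | (r | p)) -> (<>p | <>(r | p))) & r, u
2. ~(<>(p | (r | p)) -> (<>p | <>(r | p))), u
3. r, u
4. <>(p | (r | p)), u
5. ~(<>p | <>(r | p)), u
6. ~<>p, u
7. ~<>(r | p), u
8. ~p, u
9. ~(r | p), u
10. ~r, u
Accessibility: uRu
Branch closes: r and ~r both at u.
All branches of the tableau close; one closing branch shown above.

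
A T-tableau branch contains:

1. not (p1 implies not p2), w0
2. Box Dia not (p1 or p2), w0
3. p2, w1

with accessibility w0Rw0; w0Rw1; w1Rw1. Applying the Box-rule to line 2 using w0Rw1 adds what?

Dia not (p1 or p2), w1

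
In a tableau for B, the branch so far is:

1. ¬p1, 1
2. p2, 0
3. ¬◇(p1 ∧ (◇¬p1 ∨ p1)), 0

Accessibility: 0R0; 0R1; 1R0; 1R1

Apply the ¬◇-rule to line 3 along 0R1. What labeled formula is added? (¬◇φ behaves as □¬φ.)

¬(p1 ∧ (◇¬p1 ∨ p1)), 1

¬◇φ behaves as □¬φ: propagate the negated body to each accessible world.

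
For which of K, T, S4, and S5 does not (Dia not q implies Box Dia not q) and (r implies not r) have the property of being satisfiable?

K, T, S4

S4-tableau for the formula:
1. not (Dia not q implies Box Dia not q) and (r implies not r), u
2. not (Dia not q implies Box Dia not q), u
3. r implies not r, u
4. Dia not q, u
5. not Box Dia not q, u
6. not r, u
7. not q, v
8. not Dia not q, w
9. q, w
Accessibility: uRu, uRv, uRw, vRv, wRw
Complete open branch: satisfiable in S4, hence also in K, T (this S4-model is also a K-model and a T-model).
S5-tableau for the formula:
1. not (Dia not q implies Box Dia not q) and (r implies not r), u
2. not (Dia not q implies Box Dia not q), u
3. r implies not r, u
4. Dia not q, u
5. not Box Dia not q, u
6. not r, u
7. not q, v
8. not Dia not q, w
9. q, u
10. q, v
Accessibility: uRu, uRv, uRw, vRu, vRv, vRw, wRu, wRv, wRw
Branch closes: q and not q both at v.
Every branch closes (one shown): unsatisfiable in S5.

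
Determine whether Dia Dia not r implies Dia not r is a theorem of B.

Tableau for the negation not (Dia Dia not r implies Dia not r):
1. not (Dia Dia not r implies Dia not r), w0
2. Dia Dia not r, w0
3. not Dia not r, w0
4. r, w0
5. Dia not r, w1
6. r, w1
7. not r, w2
Accessibility: w0Rw0, w0Rw1, w1Rw0, w1Rw1, w1Rw2, w2Rw1, w2Rw2
The negation has an open branch (countermodel exists).

Not valid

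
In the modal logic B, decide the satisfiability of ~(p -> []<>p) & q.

1. ~(p -> []<>p) & q, u
2. ~(p -> []<>p), u
3. q, u
4. p, u
5. ~[]<>p, u
6. ~<>p, v
7. ~p, u
Accessibility: uRu, uRv, vRu, vRv
Branch closes: p and ~p both at u.
All branches of the tableau close; one closing branch shown above.

Unsatisfiable (every branch closes)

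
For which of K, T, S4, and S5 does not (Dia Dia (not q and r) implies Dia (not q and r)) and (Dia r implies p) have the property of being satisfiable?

K, T

T-tableau for the formula:
1. not (Dia Dia (not q and r) implies Dia (not q and r)) and (Dia r implies p), 0
2. not (Dia Dia (not q and r) implies Dia (not q and r)), 0
3. Dia r implies p, 0
4. Dia Dia (not q and r), 0
5. not Dia (not q and r), 0
6. not (not q and r), 0
7. p, 0
8. not r, 0
9. Dia (not q and r), 1
10. not (not q and r), 1
11. not r, 1
12. not q and r, 2
13. not q, 2
14. r, 2
Accessibility: 0R0, 0R1, 1R1, 1R2, 2R2
Complete open branch: satisfiable in T, hence also in K (this T-model is also a K-model).
S4-tableau for the formula:
1. not (Dia Dia (not q and r) implies Dia (not q and r)) and (Dia r implies p), 0
2. not (Dia Dia (not q and r) implies Dia (not q and r)), 0
3. Dia r implies p, 0
4. Dia Dia (not q and r), 0
5. not Dia (not q and r), 0
6. not (not q and r), 0
7. not Dia r, 0
8. not r, 0
9. Dia (not q and r), 1
10. not (not q and r), 1
11. not r, 1
12. not q and r, 2
13. not q, 2
14. r, 2
15. not (not q and r), 2
16. not r, 2
Accessibility: 0R0, 0R1, 0R2, 1R1, 1R2, 2R2
Branch closes: r and not r both at 2.
Every branch closes (one shown): unsatisfiable in S4, hence also in S5 (every S5-frame is an S4-frame).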